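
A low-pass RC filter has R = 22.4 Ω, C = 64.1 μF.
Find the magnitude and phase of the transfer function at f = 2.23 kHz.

Step 1 — Angular frequency: ω = 2π·2230 = 1.401e+04 rad/s.
Step 2 — Transfer function: H(jω) = 1/(1 + jωRC).
Step 3 — Denominator: 1 + jωRC = 1 + j·1.401e+04·22.4·6.41e-05 = 1 + j20.12.
Step 4 — H = 0.002465 - j0.04958.
Step 5 — Magnitude: |H| = 0.04964 (-26.1 dB); phase: φ = -87.2°.

|H| = 0.04964 (-26.1 dB), φ = -87.2°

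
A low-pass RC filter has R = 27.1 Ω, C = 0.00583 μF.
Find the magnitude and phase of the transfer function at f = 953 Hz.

Step 1 — Angular frequency: ω = 2π·953 = 5988 rad/s.
Step 2 — Transfer function: H(jω) = 1/(1 + jωRC).
Step 3 — Denominator: 1 + jωRC = 1 + j·5988·27.1·5.83e-09 = 1 + j0.000946.
Step 4 — H = 1 - j0.000946.
Step 5 — Magnitude: |H| = 1 (-0.0 dB); phase: φ = -0.1°.

|H| = 1 (-0.0 dB), φ = -0.1°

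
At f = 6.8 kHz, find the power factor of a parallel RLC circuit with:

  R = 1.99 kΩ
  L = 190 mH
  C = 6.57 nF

Step 1 — Angular frequency: ω = 2π·f = 2π·6800 = 4.273e+04 rad/s.
Step 2 — Component impedances:
  R: Z = R = 1990 Ω
  L: Z = jωL = j·4.273e+04·0.19 = 0 + j8118 Ω
  C: Z = 1/(jωC) = -j/(ω·C) = 0 - j3562 Ω
Step 3 — Parallel combination: 1/Z_total = 1/R + 1/L + 1/C; Z_total = 1812 - j568 Ω = 1899∠-17.4° Ω.
Step 4 — Power factor: PF = cos(φ) = Re(Z)/|Z| = 1812/1899 = 0.9542.
Step 5 — Type: Im(Z) = -568 ⇒ leading (phase φ = -17.4°).

PF = 0.9542 (leading, φ = -17.4°)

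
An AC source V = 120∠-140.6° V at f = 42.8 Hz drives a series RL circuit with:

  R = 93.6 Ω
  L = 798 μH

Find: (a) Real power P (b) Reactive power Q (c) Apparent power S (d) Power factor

Step 1 — Angular frequency: ω = 2π·f = 2π·42.8 = 268.9 rad/s.
Step 2 — Component impedances:
  R: Z = R = 93.6 Ω
  L: Z = jωL = j·268.9·0.000798 = 0 + j0.2146 Ω
Step 3 — Series combination: Z_total = R + L = 93.6 + j0.2146 Ω = 93.6∠0.1° Ω.
Step 4 — Source phasor: V = 120∠-140.6° V = -92.73 - j76.17 V.
Step 5 — Current: I = V / Z = -0.9925 - j0.8115 A = 1.282∠-140.7° A.
Step 6 — Complex power: S = V·I* = 153.8 + j0.3527 VA.
Step 7 — Real power: P = Re(S) = 153.8 W.
Step 8 — Reactive power: Q = Im(S) = 0.3527 VAR.
Step 9 — Apparent power: |S| = 153.8 VA.
Step 10 — Power factor: PF = P/|S| = 1 (lagging).

(a) P = 153.8 W  (b) Q = 0.3527 VAR  (c) S = 153.8 VA  (d) PF = 1 (lagging)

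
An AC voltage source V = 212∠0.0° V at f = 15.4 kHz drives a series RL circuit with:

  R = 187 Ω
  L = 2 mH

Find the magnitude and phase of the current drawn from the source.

Step 1 — Angular frequency: ω = 2π·f = 2π·1.54e+04 = 9.676e+04 rad/s.
Step 2 — Component impedances:
  R: Z = R = 187 Ω
  L: Z = jωL = j·9.676e+04·0.002 = 0 + j193.5 Ω
Step 3 — Series combination: Z_total = R + L = 187 + j193.5 Ω = 269.1∠46.0° Ω.
Step 4 — Source phasor: V = 212∠0.0° V = 212 V.
Step 5 — Ohm's law: I = V / Z_total = (212) / (187 + j193.5) = 0.5474 - j0.5665 A.
Step 6 — Convert to polar: |I| = 0.7878 A, ∠I = -46.0°.

I = 0.7878∠-46.0° A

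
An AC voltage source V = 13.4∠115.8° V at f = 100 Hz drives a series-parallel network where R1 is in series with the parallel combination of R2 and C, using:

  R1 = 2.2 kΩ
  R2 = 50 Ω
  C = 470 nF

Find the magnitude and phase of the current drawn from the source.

Step 1 — Angular frequency: ω = 2π·f = 2π·100 = 628.3 rad/s.
Step 2 — Component impedances:
  R1: Z = R = 2200 Ω
  R2: Z = R = 50 Ω
  C: Z = 1/(jωC) = -j/(ω·C) = 0 - j3386 Ω
Step 3 — Parallel branch: R2 || C = 1/(1/R2 + 1/C) = 49.99 - j0.7381 Ω.
Step 4 — Series with R1: Z_total = R1 + (R2 || C) = 2250 - j0.7381 Ω = 2250∠-0.0° Ω.
Step 5 — Source phasor: V = 13.4∠115.8° V = -5.832 + j12.06 V.
Step 6 — Ohm's law: I = V / Z_total = (-5.832 + j12.06) / (2250 - j0.7381) = -0.002594 + j0.005361 A.
Step 7 — Convert to polar: |I| = 0.005956 A, ∠I = 115.8°.

I = 0.005956∠115.8° A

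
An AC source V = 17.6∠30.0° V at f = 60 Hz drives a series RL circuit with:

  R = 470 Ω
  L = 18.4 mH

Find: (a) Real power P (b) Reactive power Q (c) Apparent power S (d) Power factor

Step 1 — Angular frequency: ω = 2π·f = 2π·60 = 377 rad/s.
Step 2 — Component impedances:
  R: Z = R = 470 Ω
  L: Z = jωL = j·377·0.0184 = 0 + j6.937 Ω
Step 3 — Series combination: Z_total = R + L = 470 + j6.937 Ω = 470.1∠0.8° Ω.
Step 4 — Source phasor: V = 17.6∠30.0° V = 15.24 + j8.8 V.
Step 5 — Current: I = V / Z = 0.0327 + j0.01824 A = 0.03744∠29.2° A.
Step 6 — Complex power: S = V·I* = 0.6589 + j0.009725 VA.
Step 7 — Real power: P = Re(S) = 0.6589 W.
Step 8 — Reactive power: Q = Im(S) = 0.009725 VAR.
Step 9 — Apparent power: |S| = 0.659 VA.
Step 10 — Power factor: PF = P/|S| = 0.9999 (lagging).

(a) P = 0.6589 W  (b) Q = 0.009725 VAR  (c) S = 0.659 VA  (d) PF = 0.9999 (lagging)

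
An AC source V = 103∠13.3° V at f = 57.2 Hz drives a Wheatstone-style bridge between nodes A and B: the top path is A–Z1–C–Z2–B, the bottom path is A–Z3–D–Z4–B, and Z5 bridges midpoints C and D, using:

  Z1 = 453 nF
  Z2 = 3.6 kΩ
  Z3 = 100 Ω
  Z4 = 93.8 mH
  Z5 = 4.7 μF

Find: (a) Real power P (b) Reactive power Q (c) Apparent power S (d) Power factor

Step 1 — Angular frequency: ω = 2π·f = 2π·57.2 = 359.4 rad/s.
Step 2 — Component impedances:
  Z1: Z = 1/(jωC) = -j/(ω·C) = 0 - j6142 Ω
  Z2: Z = R = 3600 Ω
  Z3: Z = R = 100 Ω
  Z4: Z = jωL = j·359.4·0.0938 = 0 + j33.71 Ω
  Z5: Z = 1/(jωC) = -j/(ω·C) = 0 - j592 Ω
Step 3 — Bridge requires nodal analysis (the Z5 bridge couples midpoints C and D, so the two paths cannot be reduced to a simple series/parallel combination). Setting node B to ground and injecting 1 A at node A, the 3-node admittance system at A, C, D solves to V_A = Z_AB = 100.3 + j32.11 Ω = 105.3∠17.8° Ω.
Step 4 — Source phasor: V = 103∠13.3° V = 100.2 + j23.7 V.
Step 5 — Current: I = V / Z = 0.9752 - j0.07593 A = 0.9782∠-4.5° A.
Step 6 — Complex power: S = V·I* = 95.95 + j30.72 VA.
Step 7 — Real power: P = Re(S) = 95.95 W.
Step 8 — Reactive power: Q = Im(S) = 30.72 VAR.
Step 9 — Apparent power: |S| = 100.7 VA.
Step 10 — Power factor: PF = P/|S| = 0.9524 (lagging).

(a) P = 95.95 W  (b) Q = 30.72 VAR  (c) S = 100.7 VA  (d) PF = 0.9524 (lagging)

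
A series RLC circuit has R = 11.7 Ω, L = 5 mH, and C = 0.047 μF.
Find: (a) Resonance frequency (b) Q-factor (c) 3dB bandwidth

Step 1 — Resonance: ω₀ = 1/√(LC) = 1/√(0.005·4.7e-08) = 6.523e+04 rad/s.
Step 2 — f₀ = ω₀/(2π) = 1.038e+04 Hz.
Step 3 — Series Q: Q = ω₀L/R = 6.523e+04·0.005/11.7 = 27.88.
Step 4 — Bandwidth: Δω = ω₀/Q = 2340 rad/s; BW = Δω/(2π) = 372.4 Hz.

(a) f₀ = 1.038e+04 Hz  (b) Q = 27.88  (c) BW = 372.4 Hz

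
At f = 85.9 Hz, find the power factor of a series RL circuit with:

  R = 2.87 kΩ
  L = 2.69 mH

Step 1 — Angular frequency: ω = 2π·f = 2π·85.9 = 539.7 rad/s.
Step 2 — Component impedances:
  R: Z = R = 2870 Ω
  L: Z = jωL = j·539.7·0.00269 = 0 + j1.452 Ω
Step 3 — Series combination: Z_total = R + L = 2870 + j1.452 Ω = 2870∠0.0° Ω.
Step 4 — Power factor: PF = cos(φ) = Re(Z)/|Z| = 2870/2870 = 1.
Step 5 — Type: Im(Z) = 1.452 ⇒ lagging (phase φ = 0.0°).

PF = 1 (lagging, φ = 0.0°)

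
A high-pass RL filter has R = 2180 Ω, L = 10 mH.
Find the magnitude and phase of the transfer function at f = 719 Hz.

Step 1 — Angular frequency: ω = 2π·719 = 4518 rad/s.
Step 2 — Transfer function: H(jω) = jωL/(R + jωL).
Step 3 — Numerator jωL = j·45.18; denominator R + jωL = 2180 + j45.18.
Step 4 — H = 0.0004293 + j0.02071.
Step 5 — Magnitude: |H| = 0.02072 (-33.7 dB); phase: φ = 88.8°.

|H| = 0.02072 (-33.7 dB), φ = 88.8°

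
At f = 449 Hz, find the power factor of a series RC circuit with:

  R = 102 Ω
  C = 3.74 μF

Step 1 — Angular frequency: ω = 2π·f = 2π·449 = 2821 rad/s.
Step 2 — Component impedances:
  R: Z = R = 102 Ω
  C: Z = 1/(jωC) = -j/(ω·C) = 0 - j94.78 Ω
Step 3 — Series combination: Z_total = R + C = 102 - j94.78 Ω = 139.2∠-42.9° Ω.
Step 4 — Power factor: PF = cos(φ) = Re(Z)/|Z| = 102/139.236 = 0.7326.
Step 5 — Type: Im(Z) = -94.78 ⇒ leading (phase φ = -42.9°).

PF = 0.7326 (leading, φ = -42.9°)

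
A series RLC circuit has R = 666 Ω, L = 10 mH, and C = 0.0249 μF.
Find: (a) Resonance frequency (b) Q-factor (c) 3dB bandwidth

Step 1 — Resonance: ω₀ = 1/√(LC) = 1/√(0.01·2.49e-08) = 6.337e+04 rad/s.
Step 2 — f₀ = ω₀/(2π) = 1.009e+04 Hz.
Step 3 — Series Q: Q = ω₀L/R = 6.337e+04·0.01/666 = 0.9515.
Step 4 — Bandwidth: Δω = ω₀/Q = 6.66e+04 rad/s; BW = Δω/(2π) = 1.06e+04 Hz.

(a) f₀ = 1.009e+04 Hz  (b) Q = 0.9515  (c) BW = 1.06e+04 Hz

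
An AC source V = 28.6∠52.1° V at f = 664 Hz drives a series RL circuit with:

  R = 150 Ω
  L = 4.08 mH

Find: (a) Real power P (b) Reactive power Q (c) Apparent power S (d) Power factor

Step 1 — Angular frequency: ω = 2π·f = 2π·664 = 4172 rad/s.
Step 2 — Component impedances:
  R: Z = R = 150 Ω
  L: Z = jωL = j·4172·0.00408 = 0 + j17.02 Ω
Step 3 — Series combination: Z_total = R + L = 150 + j17.02 Ω = 151∠6.5° Ω.
Step 4 — Source phasor: V = 28.6∠52.1° V = 17.57 + j22.57 V.
Step 5 — Current: I = V / Z = 0.1325 + j0.1354 A = 0.1895∠45.6° A.
Step 6 — Complex power: S = V·I* = 5.384 + j0.6109 VA.
Step 7 — Real power: P = Re(S) = 5.384 W.
Step 8 — Reactive power: Q = Im(S) = 0.6109 VAR.
Step 9 — Apparent power: |S| = 5.418 VA.
Step 10 — Power factor: PF = P/|S| = 0.9936 (lagging).

(a) P = 5.384 W  (b) Q = 0.6109 VAR  (c) S = 5.418 VA  (d) PF = 0.9936 (lagging)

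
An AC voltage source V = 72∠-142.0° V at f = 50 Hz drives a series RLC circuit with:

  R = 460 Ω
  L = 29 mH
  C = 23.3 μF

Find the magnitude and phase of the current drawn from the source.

Step 1 — Angular frequency: ω = 2π·f = 2π·50 = 314.2 rad/s.
Step 2 — Component impedances:
  R: Z = R = 460 Ω
  L: Z = jωL = j·314.2·0.029 = 0 + j9.111 Ω
  C: Z = 1/(jωC) = -j/(ω·C) = 0 - j136.6 Ω
Step 3 — Series combination: Z_total = R + L + C = 460 - j127.5 Ω = 477.3∠-15.5° Ω.
Step 4 — Source phasor: V = 72∠-142.0° V = -56.74 - j44.33 V.
Step 5 — Ohm's law: I = V / Z_total = (-56.74 - j44.33) / (460 - j127.5) = -0.08974 - j0.1212 A.
Step 6 — Convert to polar: |I| = 0.1508 A, ∠I = -126.5°.

I = 0.1508∠-126.5° A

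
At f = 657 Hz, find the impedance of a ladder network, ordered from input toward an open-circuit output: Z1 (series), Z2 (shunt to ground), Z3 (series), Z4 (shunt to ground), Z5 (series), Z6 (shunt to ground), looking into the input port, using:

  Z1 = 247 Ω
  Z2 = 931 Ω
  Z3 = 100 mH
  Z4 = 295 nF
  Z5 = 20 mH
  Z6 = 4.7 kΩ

Step 1 — Angular frequency: ω = 2π·f = 2π·657 = 4128 rad/s.
Step 2 — Component impedances:
  Z1: Z = R = 247 Ω
  Z2: Z = R = 931 Ω
  Z3: Z = jωL = j·4128·0.1 = 0 + j412.8 Ω
  Z4: Z = 1/(jωC) = -j/(ω·C) = 0 - j821.2 Ω
  Z5: Z = jωL = j·4128·0.02 = 0 + j82.56 Ω
  Z6: Z = R = 4700 Ω
Step 3 — Ladder network (open output): work backward from the far end, alternating series and parallel combinations. Z_in = 461.9 - j258.3 Ω = 529.2∠-29.2° Ω.

Z = 461.9 - j258.3 Ω = 529.2∠-29.2° Ω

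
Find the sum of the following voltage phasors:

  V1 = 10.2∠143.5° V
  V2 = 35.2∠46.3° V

Step 1 — Convert each phasor to rectangular form:
  V1 = 10.2·(cos(143.5°) + j·sin(143.5°)) = -8.199 + j6.067 V
  V2 = 35.2·(cos(46.3°) + j·sin(46.3°)) = 24.32 + j25.45 V
Step 2 — Sum components: V_total = 16.12 + j31.52 V.
Step 3 — Convert to polar: |V_total| = 35.4 V, ∠V_total = 62.9°.

V_total = 35.4∠62.9° V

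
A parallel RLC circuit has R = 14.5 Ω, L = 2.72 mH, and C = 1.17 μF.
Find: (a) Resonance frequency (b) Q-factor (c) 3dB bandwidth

Step 1 — Resonance: ω₀ = 1/√(LC) = 1/√(0.00272·1.17e-06) = 1.773e+04 rad/s.
Step 2 — f₀ = ω₀/(2π) = 2821 Hz.
Step 3 — Parallel Q: Q = R/(ω₀L) = 14.5/(1.773e+04·0.00272) = 0.3007.
Step 4 — Bandwidth: Δω = ω₀/Q = 5.894e+04 rad/s; BW = Δω/(2π) = 9381 Hz.

(a) f₀ = 2821 Hz  (b) Q = 0.3007  (c) BW = 9381 Hz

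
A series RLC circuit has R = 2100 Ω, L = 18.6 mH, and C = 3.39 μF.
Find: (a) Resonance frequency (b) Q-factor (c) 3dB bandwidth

Step 1 — Resonance condition Im(Z)=0 gives ω₀ = 1/√(LC).
Step 2 — ω₀ = 1/√(0.0186·3.39e-06) = 3982 rad/s.
Step 3 — f₀ = ω₀/(2π) = 633.8 Hz.
Step 4 — Series Q: Q = ω₀L/R = 3982·0.0186/2100 = 0.03527.
Step 5 — 3dB bandwidth: Δω = ω₀/Q = 1.129e+05 rad/s; BW = Δω/(2π) = 1.797e+04 Hz.

(a) f₀ = 633.8 Hz  (b) Q = 0.03527  (c) BW = 1.797e+04 Hz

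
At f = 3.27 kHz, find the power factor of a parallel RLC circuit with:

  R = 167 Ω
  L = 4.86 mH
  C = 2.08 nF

Step 1 — Angular frequency: ω = 2π·f = 2π·3270 = 2.055e+04 rad/s.
Step 2 — Component impedances:
  R: Z = R = 167 Ω
  L: Z = jωL = j·2.055e+04·0.00486 = 0 + j99.85 Ω
  C: Z = 1/(jωC) = -j/(ω·C) = 0 - j2.34e+04 Ω
Step 3 — Parallel combination: 1/Z_total = 1/R + 1/L + 1/C; Z_total = 44.26 + j73.7 Ω = 85.97∠59.0° Ω.
Step 4 — Power factor: PF = cos(φ) = Re(Z)/|Z| = 44.26/85.97 = 0.5148.
Step 5 — Type: Im(Z) = 73.7 ⇒ lagging (phase φ = 59.0°).

PF = 0.5148 (lagging, φ = 59.0°)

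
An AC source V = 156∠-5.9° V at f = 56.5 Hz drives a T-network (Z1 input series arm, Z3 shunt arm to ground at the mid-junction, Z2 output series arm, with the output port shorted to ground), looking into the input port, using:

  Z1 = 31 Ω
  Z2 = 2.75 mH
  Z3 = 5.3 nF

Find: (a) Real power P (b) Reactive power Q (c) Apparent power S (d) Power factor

Step 1 — Angular frequency: ω = 2π·f = 2π·56.5 = 355 rad/s.
Step 2 — Component impedances:
  Z1: Z = R = 31 Ω
  Z2: Z = jωL = j·355·0.00275 = 0 + j0.9762 Ω
  Z3: Z = 1/(jωC) = -j/(ω·C) = 0 - j5.315e+05 Ω
Step 3 — With the output port shorted to ground, the output series arm Z2 runs from the junction to ground; the shunt arm Z3 also runs from the junction to ground. They appear in parallel: Z3 || Z2 = 0 + j0.9763 Ω.
Step 4 — Series with input arm Z1: Z_in = Z1 + (Z3 || Z2) = 31 + j0.9763 Ω = 31.02∠1.8° Ω.
Step 5 — Source phasor: V = 156∠-5.9° V = 155.2 - j16.04 V.
Step 6 — Current: I = V / Z = 4.984 - j0.6742 A = 5.03∠-7.7° A.
Step 7 — Complex power: S = V·I* = 784.3 + j24.7 VA.
Step 8 — Real power: P = Re(S) = 784.3 W.
Step 9 — Reactive power: Q = Im(S) = 24.7 VAR.
Step 10 — Apparent power: |S| = 784.6 VA.
Step 11 — Power factor: PF = P/|S| = 0.9995 (lagging).

(a) P = 784.3 W  (b) Q = 24.7 VAR  (c) S = 784.6 VA  (d) PF = 0.9995 (lagging)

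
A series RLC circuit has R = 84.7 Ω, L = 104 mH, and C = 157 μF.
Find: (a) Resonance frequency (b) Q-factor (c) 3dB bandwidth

Step 1 — Resonance condition Im(Z)=0 gives ω₀ = 1/√(LC).
Step 2 — ω₀ = 1/√(0.104·0.000157) = 247.5 rad/s.
Step 3 — f₀ = ω₀/(2π) = 39.39 Hz.
Step 4 — Series Q: Q = ω₀L/R = 247.5·0.104/84.7 = 0.3039.
Step 5 — 3dB bandwidth: Δω = ω₀/Q = 814.4 rad/s; BW = Δω/(2π) = 129.6 Hz.

(a) f₀ = 39.39 Hz  (b) Q = 0.3039  (c) BW = 129.6 Hz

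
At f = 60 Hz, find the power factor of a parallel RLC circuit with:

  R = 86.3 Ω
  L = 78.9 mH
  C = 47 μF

Step 1 — Angular frequency: ω = 2π·f = 2π·60 = 377 rad/s.
Step 2 — Component impedances:
  R: Z = R = 86.3 Ω
  L: Z = jωL = j·377·0.0789 = 0 + j29.74 Ω
  C: Z = 1/(jωC) = -j/(ω·C) = 0 - j56.44 Ω
Step 3 — Parallel combination: 1/Z_total = 1/R + 1/L + 1/C; Z_total = 29.93 + j41.08 Ω = 50.83∠53.9° Ω.
Step 4 — Power factor: PF = cos(φ) = Re(Z)/|Z| = 29.933/50.826 = 0.5889.
Step 5 — Type: Im(Z) = 41.08 ⇒ lagging (phase φ = 53.9°).

PF = 0.5889 (lagging, φ = 53.9°)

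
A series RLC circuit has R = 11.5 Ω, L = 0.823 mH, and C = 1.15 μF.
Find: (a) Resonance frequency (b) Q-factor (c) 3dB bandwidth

Step 1 — Resonance condition Im(Z)=0 gives ω₀ = 1/√(LC).
Step 2 — ω₀ = 1/√(0.000823·1.15e-06) = 3.251e+04 rad/s.
Step 3 — f₀ = ω₀/(2π) = 5173 Hz.
Step 4 — Series Q: Q = ω₀L/R = 3.251e+04·0.000823/11.5 = 2.326.
Step 5 — 3dB bandwidth: Δω = ω₀/Q = 1.397e+04 rad/s; BW = Δω/(2π) = 2224 Hz.

(a) f₀ = 5173 Hz  (b) Q = 2.326  (c) BW = 2224 Hz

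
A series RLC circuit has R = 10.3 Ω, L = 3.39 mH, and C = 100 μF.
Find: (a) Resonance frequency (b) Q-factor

Step 1 — Resonance condition Im(Z)=0 gives ω₀ = 1/√(LC).
Step 2 — ω₀ = 1/√(0.00339·0.0001) = 1718 rad/s.
Step 3 — f₀ = ω₀/(2π) = 273.4 Hz.
Step 4 — Series Q: Q = ω₀L/R = 1718·0.00339/10.3 = 0.5653.

(a) f₀ = 273.4 Hz  (b) Q = 0.5653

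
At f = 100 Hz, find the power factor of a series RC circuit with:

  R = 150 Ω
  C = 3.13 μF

Step 1 — Angular frequency: ω = 2π·f = 2π·100 = 628.3 rad/s.
Step 2 — Component impedances:
  R: Z = R = 150 Ω
  C: Z = 1/(jωC) = -j/(ω·C) = 0 - j508.5 Ω
Step 3 — Series combination: Z_total = R + C = 150 - j508.5 Ω = 530.1∠-73.6° Ω.
Step 4 — Power factor: PF = cos(φ) = Re(Z)/|Z| = 150/530.15 = 0.2829.
Step 5 — Type: Im(Z) = -508.5 ⇒ leading (phase φ = -73.6°).

PF = 0.2829 (leading, φ = -73.6°)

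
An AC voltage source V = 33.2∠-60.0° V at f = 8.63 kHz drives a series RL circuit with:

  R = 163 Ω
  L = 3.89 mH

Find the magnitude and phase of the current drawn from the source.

Step 1 — Angular frequency: ω = 2π·f = 2π·8630 = 5.422e+04 rad/s.
Step 2 — Component impedances:
  R: Z = R = 163 Ω
  L: Z = jωL = j·5.422e+04·0.00389 = 0 + j210.9 Ω
Step 3 — Series combination: Z_total = R + L = 163 + j210.9 Ω = 266.6∠52.3° Ω.
Step 4 — Source phasor: V = 33.2∠-60.0° V = 16.6 - j28.75 V.
Step 5 — Ohm's law: I = V / Z_total = (16.6 - j28.75) / (163 + j210.9) = -0.04727 - j0.1152 A.
Step 6 — Convert to polar: |I| = 0.1245 A, ∠I = -112.3°.

I = 0.1245∠-112.3° A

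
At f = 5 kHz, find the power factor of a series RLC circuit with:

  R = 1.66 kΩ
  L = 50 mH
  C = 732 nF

Step 1 — Angular frequency: ω = 2π·f = 2π·5000 = 3.142e+04 rad/s.
Step 2 — Component impedances:
  R: Z = R = 1660 Ω
  L: Z = jωL = j·3.142e+04·0.05 = 0 + j1571 Ω
  C: Z = 1/(jωC) = -j/(ω·C) = 0 - j43.48 Ω
Step 3 — Series combination: Z_total = R + L + C = 1660 + j1527 Ω = 2256∠42.6° Ω.
Step 4 — Power factor: PF = cos(φ) = Re(Z)/|Z| = 1660/2255.7 = 0.7359.
Step 5 — Type: Im(Z) = 1527 ⇒ lagging (phase φ = 42.6°).

PF = 0.7359 (lagging, φ = 42.6°)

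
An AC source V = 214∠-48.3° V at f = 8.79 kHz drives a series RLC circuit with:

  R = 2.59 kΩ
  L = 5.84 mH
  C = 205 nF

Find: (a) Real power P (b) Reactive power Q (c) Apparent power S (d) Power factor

Step 1 — Angular frequency: ω = 2π·f = 2π·8790 = 5.523e+04 rad/s.
Step 2 — Component impedances:
  R: Z = R = 2590 Ω
  L: Z = jωL = j·5.523e+04·0.00584 = 0 + j322.5 Ω
  C: Z = 1/(jωC) = -j/(ω·C) = 0 - j88.32 Ω
Step 3 — Series combination: Z_total = R + L + C = 2590 + j234.2 Ω = 2601∠5.2° Ω.
Step 4 — Source phasor: V = 214∠-48.3° V = 142.4 - j159.8 V.
Step 5 — Current: I = V / Z = 0.04899 - j0.06612 A = 0.08229∠-53.5° A.
Step 6 — Complex power: S = V·I* = 17.54 + j1.586 VA.
Step 7 — Real power: P = Re(S) = 17.54 W.
Step 8 — Reactive power: Q = Im(S) = 1.586 VAR.
Step 9 — Apparent power: |S| = 17.61 VA.
Step 10 — Power factor: PF = P/|S| = 0.9959 (lagging).

(a) P = 17.54 W  (b) Q = 1.586 VAR  (c) S = 17.61 VA  (d) PF = 0.9959 (lagging)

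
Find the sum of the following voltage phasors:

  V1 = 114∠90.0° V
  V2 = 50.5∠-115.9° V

Step 1 — Convert each phasor to rectangular form:
  V1 = 114·(cos(90.0°) + j·sin(90.0°)) = 0 + j114 V
  V2 = 50.5·(cos(-115.9°) + j·sin(-115.9°)) = -22.06 - j45.43 V
Step 2 — Sum components: V_total = -22.06 + j68.57 V.
Step 3 — Convert to polar: |V_total| = 72.03 V, ∠V_total = 107.8°.

V_total = 72.03∠107.8° V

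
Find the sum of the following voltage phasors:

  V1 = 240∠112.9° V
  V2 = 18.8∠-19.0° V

Step 1 — Convert each phasor to rectangular form:
  V1 = 240·(cos(112.9°) + j·sin(112.9°)) = -93.39 + j221.1 V
  V2 = 18.8·(cos(-19.0°) + j·sin(-19.0°)) = 17.78 - j6.121 V
Step 2 — Sum components: V_total = -75.61 + j215 V.
Step 3 — Convert to polar: |V_total| = 227.9 V, ∠V_total = 109.4°.

V_total = 227.9∠109.4° V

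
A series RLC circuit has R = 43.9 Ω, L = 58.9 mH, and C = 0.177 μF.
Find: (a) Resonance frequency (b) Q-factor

Step 1 — Resonance condition Im(Z)=0 gives ω₀ = 1/√(LC).
Step 2 — ω₀ = 1/√(0.0589·1.77e-07) = 9794 rad/s.
Step 3 — f₀ = ω₀/(2π) = 1559 Hz.
Step 4 — Series Q: Q = ω₀L/R = 9794·0.0589/43.9 = 13.14.

(a) f₀ = 1559 Hz  (b) Q = 13.14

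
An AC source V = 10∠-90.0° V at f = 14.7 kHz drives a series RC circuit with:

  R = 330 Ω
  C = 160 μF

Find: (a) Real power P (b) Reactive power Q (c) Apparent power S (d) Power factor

Step 1 — Angular frequency: ω = 2π·f = 2π·1.47e+04 = 9.236e+04 rad/s.
Step 2 — Component impedances:
  R: Z = R = 330 Ω
  C: Z = 1/(jωC) = -j/(ω·C) = 0 - j0.06767 Ω
Step 3 — Series combination: Z_total = R + C = 330 - j0.06767 Ω = 330∠-0.0° Ω.
Step 4 — Source phasor: V = 10∠-90.0° V = 0 - j10 V.
Step 5 — Current: I = V / Z = 6.214e-06 - j0.0303 A = 0.0303∠-90.0° A.
Step 6 — Complex power: S = V·I* = 0.303 - j6.214e-05 VA.
Step 7 — Real power: P = Re(S) = 0.303 W.
Step 8 — Reactive power: Q = Im(S) = -6.214e-05 VAR.
Step 9 — Apparent power: |S| = 0.303 VA.
Step 10 — Power factor: PF = P/|S| = 1 (leading).

(a) P = 0.303 W  (b) Q = -6.214e-05 VAR  (c) S = 0.303 VA  (d) PF = 1 (leading)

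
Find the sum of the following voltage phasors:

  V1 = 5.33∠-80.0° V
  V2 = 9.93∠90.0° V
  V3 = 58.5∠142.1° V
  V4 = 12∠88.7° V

Step 1 — Convert each phasor to rectangular form:
  V1 = 5.33·(cos(-80.0°) + j·sin(-80.0°)) = 0.9255 - j5.249 V
  V2 = 9.93·(cos(90.0°) + j·sin(90.0°)) = 0 + j9.93 V
  V3 = 58.5·(cos(142.1°) + j·sin(142.1°)) = -46.16 + j35.94 V
  V4 = 12·(cos(88.7°) + j·sin(88.7°)) = 0.2722 + j12 V
Step 2 — Sum components: V_total = -44.96 + j52.61 V.
Step 3 — Convert to polar: |V_total| = 69.21 V, ∠V_total = 130.5°.

V_total = 69.21∠130.5° V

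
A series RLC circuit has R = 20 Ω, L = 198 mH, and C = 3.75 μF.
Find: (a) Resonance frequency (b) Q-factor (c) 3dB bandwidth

Step 1 — Resonance: ω₀ = 1/√(LC) = 1/√(0.198·3.75e-06) = 1161 rad/s.
Step 2 — f₀ = ω₀/(2π) = 184.7 Hz.
Step 3 — Series Q: Q = ω₀L/R = 1161·0.198/20 = 11.49.
Step 4 — Bandwidth: Δω = ω₀/Q = 101 rad/s; BW = Δω/(2π) = 16.08 Hz.

(a) f₀ = 184.7 Hz  (b) Q = 11.49  (c) BW = 16.08 Hz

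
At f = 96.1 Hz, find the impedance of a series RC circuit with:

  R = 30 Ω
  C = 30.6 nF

Step 1 — Angular frequency: ω = 2π·f = 2π·96.1 = 603.8 rad/s.
Step 2 — Component impedances:
  R: Z = R = 30 Ω
  C: Z = 1/(jωC) = -j/(ω·C) = 0 - j5.412e+04 Ω
Step 3 — Series combination: Z_total = R + C = 30 - j5.412e+04 Ω = 5.412e+04∠-90.0° Ω.

Z = 30 - j5.412e+04 Ω = 5.412e+04∠-90.0° Ω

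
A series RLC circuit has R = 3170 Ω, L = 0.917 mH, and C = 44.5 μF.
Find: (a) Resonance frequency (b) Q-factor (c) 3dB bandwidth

Step 1 — Resonance: ω₀ = 1/√(LC) = 1/√(0.000917·4.45e-05) = 4950 rad/s.
Step 2 — f₀ = ω₀/(2π) = 787.9 Hz.
Step 3 — Series Q: Q = ω₀L/R = 4950·0.000917/3170 = 0.001432.
Step 4 — Bandwidth: Δω = ω₀/Q = 3.457e+06 rad/s; BW = Δω/(2π) = 5.502e+05 Hz.

(a) f₀ = 787.9 Hz  (b) Q = 0.001432  (c) BW = 5.502e+05 Hz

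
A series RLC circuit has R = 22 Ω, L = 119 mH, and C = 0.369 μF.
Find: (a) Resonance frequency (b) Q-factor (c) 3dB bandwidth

Step 1 — Resonance condition Im(Z)=0 gives ω₀ = 1/√(LC).
Step 2 — ω₀ = 1/√(0.119·3.69e-07) = 4772 rad/s.
Step 3 — f₀ = ω₀/(2π) = 759.5 Hz.
Step 4 — Series Q: Q = ω₀L/R = 4772·0.119/22 = 25.81.
Step 5 — 3dB bandwidth: Δω = ω₀/Q = 184.9 rad/s; BW = Δω/(2π) = 29.42 Hz.

(a) f₀ = 759.5 Hz  (b) Q = 25.81  (c) BW = 29.42 Hz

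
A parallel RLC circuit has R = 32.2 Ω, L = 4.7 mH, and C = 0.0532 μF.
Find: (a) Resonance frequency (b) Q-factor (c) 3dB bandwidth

Step 1 — Resonance: ω₀ = 1/√(LC) = 1/√(0.0047·5.32e-08) = 6.324e+04 rad/s.
Step 2 — f₀ = ω₀/(2π) = 1.007e+04 Hz.
Step 3 — Parallel Q: Q = R/(ω₀L) = 32.2/(6.324e+04·0.0047) = 0.1083.
Step 4 — Bandwidth: Δω = ω₀/Q = 5.838e+05 rad/s; BW = Δω/(2π) = 9.291e+04 Hz.

(a) f₀ = 1.007e+04 Hz  (b) Q = 0.1083  (c) BW = 9.291e+04 Hz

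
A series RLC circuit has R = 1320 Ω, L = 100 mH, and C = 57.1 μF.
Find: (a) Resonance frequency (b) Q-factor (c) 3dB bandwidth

Step 1 — Resonance condition Im(Z)=0 gives ω₀ = 1/√(LC).
Step 2 — ω₀ = 1/√(0.1·5.71e-05) = 418.5 rad/s.
Step 3 — f₀ = ω₀/(2π) = 66.6 Hz.
Step 4 — Series Q: Q = ω₀L/R = 418.5·0.1/1320 = 0.0317.
Step 5 — 3dB bandwidth: Δω = ω₀/Q = 1.32e+04 rad/s; BW = Δω/(2π) = 2101 Hz.

(a) f₀ = 66.6 Hz  (b) Q = 0.0317  (c) BW = 2101 Hz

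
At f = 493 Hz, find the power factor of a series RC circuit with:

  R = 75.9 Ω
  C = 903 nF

Step 1 — Angular frequency: ω = 2π·f = 2π·493 = 3098 rad/s.
Step 2 — Component impedances:
  R: Z = R = 75.9 Ω
  C: Z = 1/(jωC) = -j/(ω·C) = 0 - j357.5 Ω
Step 3 — Series combination: Z_total = R + C = 75.9 - j357.5 Ω = 365.5∠-78.0° Ω.
Step 4 — Power factor: PF = cos(φ) = Re(Z)/|Z| = 75.9/365.5 = 0.2077.
Step 5 — Type: Im(Z) = -357.5 ⇒ leading (phase φ = -78.0°).

PF = 0.2077 (leading, φ = -78.0°)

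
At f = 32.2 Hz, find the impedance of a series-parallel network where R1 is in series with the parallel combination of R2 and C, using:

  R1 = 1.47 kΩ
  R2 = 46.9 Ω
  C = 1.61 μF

Step 1 — Angular frequency: ω = 2π·f = 2π·32.2 = 202.3 rad/s.
Step 2 — Component impedances:
  R1: Z = R = 1470 Ω
  R2: Z = R = 46.9 Ω
  C: Z = 1/(jωC) = -j/(ω·C) = 0 - j3070 Ω
Step 3 — Parallel branch: R2 || C = 1/(1/R2 + 1/C) = 46.89 - j0.7163 Ω.
Step 4 — Series with R1: Z_total = R1 + (R2 || C) = 1517 - j0.7163 Ω = 1517∠-0.0° Ω.

Z = 1517 - j0.7163 Ω = 1517∠-0.0° Ω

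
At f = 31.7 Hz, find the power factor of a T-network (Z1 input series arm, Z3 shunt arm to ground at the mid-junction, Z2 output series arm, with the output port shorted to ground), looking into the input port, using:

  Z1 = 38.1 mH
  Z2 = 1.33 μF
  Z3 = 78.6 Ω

Step 1 — Angular frequency: ω = 2π·f = 2π·31.7 = 199.2 rad/s.
Step 2 — Component impedances:
  Z1: Z = jωL = j·199.2·0.0381 = 0 + j7.589 Ω
  Z2: Z = 1/(jωC) = -j/(ω·C) = 0 - j3775 Ω
  Z3: Z = R = 78.6 Ω
Step 3 — With the output port shorted to ground, the output series arm Z2 runs from the junction to ground; the shunt arm Z3 also runs from the junction to ground. They appear in parallel: Z3 || Z2 = 78.57 - j1.636 Ω.
Step 4 — Series with input arm Z1: Z_in = Z1 + (Z3 || Z2) = 78.57 + j5.953 Ω = 78.79∠4.3° Ω.
Step 5 — Power factor: PF = cos(φ) = Re(Z)/|Z| = 78.566/78.791 = 0.9971.
Step 6 — Type: Im(Z) = 5.953 ⇒ lagging (phase φ = 4.3°).

PF = 0.9971 (lagging, φ = 4.3°)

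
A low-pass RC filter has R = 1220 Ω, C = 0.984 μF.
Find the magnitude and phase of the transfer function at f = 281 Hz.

Step 1 — Angular frequency: ω = 2π·281 = 1766 rad/s.
Step 2 — Transfer function: H(jω) = 1/(1 + jωRC).
Step 3 — Denominator: 1 + jωRC = 1 + j·1766·1220·9.84e-07 = 1 + j2.12.
Step 4 — H = 0.1821 - j0.3859.
Step 5 — Magnitude: |H| = 0.4267 (-7.4 dB); phase: φ = -64.7°.

|H| = 0.4267 (-7.4 dB), φ = -64.7°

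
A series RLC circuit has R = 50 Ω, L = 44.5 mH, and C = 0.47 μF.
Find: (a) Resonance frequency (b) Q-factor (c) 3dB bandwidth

Step 1 — Resonance condition Im(Z)=0 gives ω₀ = 1/√(LC).
Step 2 — ω₀ = 1/√(0.0445·4.7e-07) = 6915 rad/s.
Step 3 — f₀ = ω₀/(2π) = 1101 Hz.
Step 4 — Series Q: Q = ω₀L/R = 6915·0.0445/50 = 6.154.
Step 5 — 3dB bandwidth: Δω = ω₀/Q = 1124 rad/s; BW = Δω/(2π) = 178.8 Hz.

(a) f₀ = 1101 Hz  (b) Q = 6.154  (c) BW = 178.8 Hz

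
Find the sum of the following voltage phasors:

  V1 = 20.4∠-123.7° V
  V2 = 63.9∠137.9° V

Step 1 — Convert each phasor to rectangular form:
  V1 = 20.4·(cos(-123.7°) + j·sin(-123.7°)) = -11.32 - j16.97 V
  V2 = 63.9·(cos(137.9°) + j·sin(137.9°)) = -47.41 + j42.84 V
Step 2 — Sum components: V_total = -58.73 + j25.87 V.
Step 3 — Convert to polar: |V_total| = 64.18 V, ∠V_total = 156.2°.

V_total = 64.18∠156.2° V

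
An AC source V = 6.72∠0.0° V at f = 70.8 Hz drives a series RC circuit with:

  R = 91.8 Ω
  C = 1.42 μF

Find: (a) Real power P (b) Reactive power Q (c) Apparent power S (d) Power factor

Step 1 — Angular frequency: ω = 2π·f = 2π·70.8 = 444.8 rad/s.
Step 2 — Component impedances:
  R: Z = R = 91.8 Ω
  C: Z = 1/(jωC) = -j/(ω·C) = 0 - j1583 Ω
Step 3 — Series combination: Z_total = R + C = 91.8 - j1583 Ω = 1586∠-86.7° Ω.
Step 4 — Source phasor: V = 6.72∠0.0° V = 6.72 V.
Step 5 — Current: I = V / Z = 0.0002453 + j0.004231 A = 0.004238∠86.7° A.
Step 6 — Complex power: S = V·I* = 0.001649 - j0.02843 VA.
Step 7 — Real power: P = Re(S) = 0.001649 W.
Step 8 — Reactive power: Q = Im(S) = -0.02843 VAR.
Step 9 — Apparent power: |S| = 0.02848 VA.
Step 10 — Power factor: PF = P/|S| = 0.05789 (leading).

(a) P = 0.001649 W  (b) Q = -0.02843 VAR  (c) S = 0.02848 VA  (d) PF = 0.05789 (leading)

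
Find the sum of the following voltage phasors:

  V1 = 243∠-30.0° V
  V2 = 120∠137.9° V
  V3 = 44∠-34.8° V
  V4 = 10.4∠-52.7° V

Step 1 — Convert each phasor to rectangular form:
  V1 = 243·(cos(-30.0°) + j·sin(-30.0°)) = 210.4 - j121.5 V
  V2 = 120·(cos(137.9°) + j·sin(137.9°)) = -89.04 + j80.45 V
  V3 = 44·(cos(-34.8°) + j·sin(-34.8°)) = 36.13 - j25.11 V
  V4 = 10.4·(cos(-52.7°) + j·sin(-52.7°)) = 6.302 - j8.273 V
Step 2 — Sum components: V_total = 163.8 - j74.43 V.
Step 3 — Convert to polar: |V_total| = 180 V, ∠V_total = -24.4°.

V_total = 180∠-24.4° V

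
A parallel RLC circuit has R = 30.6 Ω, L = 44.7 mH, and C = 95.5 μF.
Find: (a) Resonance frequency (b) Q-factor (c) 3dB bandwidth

Step 1 — Resonance: ω₀ = 1/√(LC) = 1/√(0.0447·9.55e-05) = 484 rad/s.
Step 2 — f₀ = ω₀/(2π) = 77.03 Hz.
Step 3 — Parallel Q: Q = R/(ω₀L) = 30.6/(484·0.0447) = 1.414.
Step 4 — Bandwidth: Δω = ω₀/Q = 342.2 rad/s; BW = Δω/(2π) = 54.46 Hz.

(a) f₀ = 77.03 Hz  (b) Q = 1.414  (c) BW = 54.46 Hz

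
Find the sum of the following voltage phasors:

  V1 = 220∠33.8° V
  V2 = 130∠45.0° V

Step 1 — Convert each phasor to rectangular form:
  V1 = 220·(cos(33.8°) + j·sin(33.8°)) = 182.8 + j122.4 V
  V2 = 130·(cos(45.0°) + j·sin(45.0°)) = 91.92 + j91.92 V
Step 2 — Sum components: V_total = 274.7 + j214.3 V.
Step 3 — Convert to polar: |V_total| = 348.4 V, ∠V_total = 38.0°.

V_total = 348.4∠38.0° V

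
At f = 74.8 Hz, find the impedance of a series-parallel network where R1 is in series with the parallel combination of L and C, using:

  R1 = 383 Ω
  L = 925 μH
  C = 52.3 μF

Step 1 — Angular frequency: ω = 2π·f = 2π·74.8 = 470 rad/s.
Step 2 — Component impedances:
  R1: Z = R = 383 Ω
  L: Z = jωL = j·470·0.000925 = 0 + j0.4347 Ω
  C: Z = 1/(jωC) = -j/(ω·C) = 0 - j40.68 Ω
Step 3 — Parallel branch: L || C = 1/(1/L + 1/C) = 0 + j0.4394 Ω.
Step 4 — Series with R1: Z_total = R1 + (L || C) = 383 + j0.4394 Ω = 383∠0.1° Ω.

Z = 383 + j0.4394 Ω = 383∠0.1° Ω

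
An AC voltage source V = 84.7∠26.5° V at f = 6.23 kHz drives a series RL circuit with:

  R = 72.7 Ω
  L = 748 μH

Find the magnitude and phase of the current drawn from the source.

Step 1 — Angular frequency: ω = 2π·f = 2π·6230 = 3.914e+04 rad/s.
Step 2 — Component impedances:
  R: Z = R = 72.7 Ω
  L: Z = jωL = j·3.914e+04·0.000748 = 0 + j29.28 Ω
Step 3 — Series combination: Z_total = R + L = 72.7 + j29.28 Ω = 78.37∠21.9° Ω.
Step 4 — Source phasor: V = 84.7∠26.5° V = 75.8 + j37.79 V.
Step 5 — Ohm's law: I = V / Z_total = (75.8 + j37.79) / (72.7 + j29.28) = 1.077 + j0.08597 A.
Step 6 — Convert to polar: |I| = 1.081 A, ∠I = 4.6°.

I = 1.081∠4.6° A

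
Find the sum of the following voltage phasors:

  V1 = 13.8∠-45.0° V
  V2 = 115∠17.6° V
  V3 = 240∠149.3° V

Step 1 — Convert each phasor to rectangular form:
  V1 = 13.8·(cos(-45.0°) + j·sin(-45.0°)) = 9.758 - j9.758 V
  V2 = 115·(cos(17.6°) + j·sin(17.6°)) = 109.6 + j34.77 V
  V3 = 240·(cos(149.3°) + j·sin(149.3°)) = -206.4 + j122.5 V
Step 2 — Sum components: V_total = -86.99 + j147.5 V.
Step 3 — Convert to polar: |V_total| = 171.3 V, ∠V_total = 120.5°.

V_total = 171.3∠120.5° V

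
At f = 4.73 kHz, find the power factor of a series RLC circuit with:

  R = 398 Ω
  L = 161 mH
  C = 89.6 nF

Step 1 — Angular frequency: ω = 2π·f = 2π·4730 = 2.972e+04 rad/s.
Step 2 — Component impedances:
  R: Z = R = 398 Ω
  L: Z = jωL = j·2.972e+04·0.161 = 0 + j4785 Ω
  C: Z = 1/(jωC) = -j/(ω·C) = 0 - j375.5 Ω
Step 3 — Series combination: Z_total = R + L + C = 398 + j4409 Ω = 4427∠84.8° Ω.
Step 4 — Power factor: PF = cos(φ) = Re(Z)/|Z| = 398/4427 = 0.0899.
Step 5 — Type: Im(Z) = 4409 ⇒ lagging (phase φ = 84.8°).

PF = 0.0899 (lagging, φ = 84.8°)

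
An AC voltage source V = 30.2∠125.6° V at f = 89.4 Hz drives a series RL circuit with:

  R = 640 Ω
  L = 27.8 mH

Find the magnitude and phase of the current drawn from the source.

Step 1 — Angular frequency: ω = 2π·f = 2π·89.4 = 561.7 rad/s.
Step 2 — Component impedances:
  R: Z = R = 640 Ω
  L: Z = jωL = j·561.7·0.0278 = 0 + j15.62 Ω
Step 3 — Series combination: Z_total = R + L = 640 + j15.62 Ω = 640.2∠1.4° Ω.
Step 4 — Source phasor: V = 30.2∠125.6° V = -17.58 + j24.56 V.
Step 5 — Ohm's law: I = V / Z_total = (-17.58 + j24.56) / (640 + j15.62) = -0.02652 + j0.03902 A.
Step 6 — Convert to polar: |I| = 0.04717 A, ∠I = 124.2°.

I = 0.04717∠124.2° A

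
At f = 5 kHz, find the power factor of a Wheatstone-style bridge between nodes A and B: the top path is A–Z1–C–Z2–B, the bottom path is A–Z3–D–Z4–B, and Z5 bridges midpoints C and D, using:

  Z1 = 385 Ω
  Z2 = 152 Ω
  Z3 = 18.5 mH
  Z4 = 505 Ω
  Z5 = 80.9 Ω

Step 1 — Angular frequency: ω = 2π·f = 2π·5000 = 3.142e+04 rad/s.
Step 2 — Component impedances:
  Z1: Z = R = 385 Ω
  Z2: Z = R = 152 Ω
  Z3: Z = jωL = j·3.142e+04·0.0185 = 0 + j581.2 Ω
  Z4: Z = R = 505 Ω
  Z5: Z = R = 80.9 Ω
Step 3 — Bridge requires nodal analysis (the Z5 bridge couples midpoints C and D, so the two paths cannot be reduced to a simple series/parallel combination). Setting node B to ground and injecting 1 A at node A, the 3-node admittance system at A, C, D solves to V_A = Z_AB = 370.8 + j171.5 Ω = 408.6∠24.8° Ω.
Step 4 — Power factor: PF = cos(φ) = Re(Z)/|Z| = 370.81/408.56 = 0.9076.
Step 5 — Type: Im(Z) = 171.5 ⇒ lagging (phase φ = 24.8°).

PF = 0.9076 (lagging, φ = 24.8°)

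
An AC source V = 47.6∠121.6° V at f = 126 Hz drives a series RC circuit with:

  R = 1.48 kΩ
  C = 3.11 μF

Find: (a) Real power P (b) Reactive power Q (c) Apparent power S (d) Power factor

Step 1 — Angular frequency: ω = 2π·f = 2π·126 = 791.7 rad/s.
Step 2 — Component impedances:
  R: Z = R = 1480 Ω
  C: Z = 1/(jωC) = -j/(ω·C) = 0 - j406.2 Ω
Step 3 — Series combination: Z_total = R + C = 1480 - j406.2 Ω = 1535∠-15.3° Ω.
Step 4 — Source phasor: V = 47.6∠121.6° V = -24.94 + j40.54 V.
Step 5 — Current: I = V / Z = -0.02266 + j0.02117 A = 0.03102∠136.9° A.
Step 6 — Complex power: S = V·I* = 1.424 - j0.3907 VA.
Step 7 — Real power: P = Re(S) = 1.424 W.
Step 8 — Reactive power: Q = Im(S) = -0.3907 VAR.
Step 9 — Apparent power: |S| = 1.476 VA.
Step 10 — Power factor: PF = P/|S| = 0.9643 (leading).

(a) P = 1.424 W  (b) Q = -0.3907 VAR  (c) S = 1.476 VA  (d) PF = 0.9643 (leading)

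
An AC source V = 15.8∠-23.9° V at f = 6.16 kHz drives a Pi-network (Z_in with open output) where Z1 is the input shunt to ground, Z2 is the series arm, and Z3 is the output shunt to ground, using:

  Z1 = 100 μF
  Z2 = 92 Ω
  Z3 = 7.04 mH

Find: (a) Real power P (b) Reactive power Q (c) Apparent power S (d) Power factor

Step 1 — Angular frequency: ω = 2π·f = 2π·6160 = 3.87e+04 rad/s.
Step 2 — Component impedances:
  Z1: Z = 1/(jωC) = -j/(ω·C) = 0 - j0.2584 Ω
  Z2: Z = R = 92 Ω
  Z3: Z = jωL = j·3.87e+04·0.00704 = 0 + j272.5 Ω
Step 3 — With open output, the series arm Z2 and the output shunt Z3 appear in series to ground: Z2 + Z3 = 92 + j272.5 Ω.
Step 4 — Parallel with input shunt Z1: Z_in = Z1 || (Z2 + Z3) = 7.438e-05 - j0.2586 Ω = 0.2586∠-90.0° Ω.
Step 5 — Source phasor: V = 15.8∠-23.9° V = 14.45 - j6.401 V.
Step 6 — Current: I = V / Z = 24.77 + j55.85 A = 61.1∠66.1° A.
Step 7 — Complex power: S = V·I* = 0.2777 - j965.4 VA.
Step 8 — Real power: P = Re(S) = 0.2777 W.
Step 9 — Reactive power: Q = Im(S) = -965.4 VAR.
Step 10 — Apparent power: |S| = 965.4 VA.
Step 11 — Power factor: PF = P/|S| = 0.0002876 (leading).

(a) P = 0.2777 W  (b) Q = -965.4 VAR  (c) S = 965.4 VA  (d) PF = 0.0002876 (leading)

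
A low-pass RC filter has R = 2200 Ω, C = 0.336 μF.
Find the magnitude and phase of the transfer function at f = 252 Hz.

Step 1 — Angular frequency: ω = 2π·252 = 1583 rad/s.
Step 2 — Transfer function: H(jω) = 1/(1 + jωRC).
Step 3 — Denominator: 1 + jωRC = 1 + j·1583·2200·3.36e-07 = 1 + j1.17.
Step 4 — H = 0.422 - j0.4939.
Step 5 — Magnitude: |H| = 0.6496 (-3.7 dB); phase: φ = -49.5°.

|H| = 0.6496 (-3.7 dB), φ = -49.5°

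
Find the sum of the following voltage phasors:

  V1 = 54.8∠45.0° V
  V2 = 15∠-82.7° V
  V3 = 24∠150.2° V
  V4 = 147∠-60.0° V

Step 1 — Convert each phasor to rectangular form:
  V1 = 54.8·(cos(45.0°) + j·sin(45.0°)) = 38.75 + j38.75 V
  V2 = 15·(cos(-82.7°) + j·sin(-82.7°)) = 1.906 - j14.88 V
  V3 = 24·(cos(150.2°) + j·sin(150.2°)) = -20.83 + j11.93 V
  V4 = 147·(cos(-60.0°) + j·sin(-60.0°)) = 73.5 - j127.3 V
Step 2 — Sum components: V_total = 93.33 - j91.51 V.
Step 3 — Convert to polar: |V_total| = 130.7 V, ∠V_total = -44.4°.

V_total = 130.7∠-44.4° V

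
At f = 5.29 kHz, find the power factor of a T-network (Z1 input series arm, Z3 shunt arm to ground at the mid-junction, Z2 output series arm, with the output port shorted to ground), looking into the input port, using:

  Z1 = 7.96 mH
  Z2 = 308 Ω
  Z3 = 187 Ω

Step 1 — Angular frequency: ω = 2π·f = 2π·5290 = 3.324e+04 rad/s.
Step 2 — Component impedances:
  Z1: Z = jωL = j·3.324e+04·0.00796 = 0 + j264.6 Ω
  Z2: Z = R = 308 Ω
  Z3: Z = R = 187 Ω
Step 3 — With the output port shorted to ground, the output series arm Z2 runs from the junction to ground; the shunt arm Z3 also runs from the junction to ground. They appear in parallel: Z3 || Z2 = 116.4 Ω.
Step 4 — Series with input arm Z1: Z_in = Z1 + (Z3 || Z2) = 116.4 + j264.6 Ω = 289∠66.3° Ω.
Step 5 — Power factor: PF = cos(φ) = Re(Z)/|Z| = 116.36/289.03 = 0.4026.
Step 6 — Type: Im(Z) = 264.6 ⇒ lagging (phase φ = 66.3°).

PF = 0.4026 (lagging, φ = 66.3°)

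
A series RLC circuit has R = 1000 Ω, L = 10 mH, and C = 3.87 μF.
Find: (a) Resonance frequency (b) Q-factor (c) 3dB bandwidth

Step 1 — Resonance: ω₀ = 1/√(LC) = 1/√(0.01·3.87e-06) = 5083 rad/s.
Step 2 — f₀ = ω₀/(2π) = 809 Hz.
Step 3 — Series Q: Q = ω₀L/R = 5083·0.01/1000 = 0.05083.
Step 4 — Bandwidth: Δω = ω₀/Q = 1e+05 rad/s; BW = Δω/(2π) = 1.592e+04 Hz.

(a) f₀ = 809 Hz  (b) Q = 0.05083  (c) BW = 1.592e+04 Hz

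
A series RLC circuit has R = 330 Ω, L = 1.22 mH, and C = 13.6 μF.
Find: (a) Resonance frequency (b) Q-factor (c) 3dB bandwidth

Step 1 — Resonance: ω₀ = 1/√(LC) = 1/√(0.00122·1.36e-05) = 7763 rad/s.
Step 2 — f₀ = ω₀/(2π) = 1236 Hz.
Step 3 — Series Q: Q = ω₀L/R = 7763·0.00122/330 = 0.0287.
Step 4 — Bandwidth: Δω = ω₀/Q = 2.705e+05 rad/s; BW = Δω/(2π) = 4.305e+04 Hz.

(a) f₀ = 1236 Hz  (b) Q = 0.0287  (c) BW = 4.305e+04 Hz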